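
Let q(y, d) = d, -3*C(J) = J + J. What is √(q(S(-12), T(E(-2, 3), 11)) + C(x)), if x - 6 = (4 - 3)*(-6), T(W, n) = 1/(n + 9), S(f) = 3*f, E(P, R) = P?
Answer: √5/10 ≈ 0.22361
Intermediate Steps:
T(W, n) = 1/(9 + n)
x = 0 (x = 6 + (4 - 3)*(-6) = 6 + 1*(-6) = 6 - 6 = 0)
C(J) = -2*J/3 (C(J) = -(J + J)/3 = -2*J/3)
√(q(S(-12), T(E(-2, 3), 11)) + C(x)) = √(1/(9 + 11) - ⅔*0) = √(1/20 + 0) = √(1/20) = √5/10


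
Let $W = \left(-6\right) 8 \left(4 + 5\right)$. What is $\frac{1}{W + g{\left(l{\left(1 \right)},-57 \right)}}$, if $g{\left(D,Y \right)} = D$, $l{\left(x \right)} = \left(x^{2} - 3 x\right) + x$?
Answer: $- \frac{1}{433} \approx -0.0023095$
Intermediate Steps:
$l{\left(x \right)} = x^{2} - 2 x$
$W = -432$ ($W = \left(-48\right) 9 = -432$)
$\frac{1}{W + g{\left(l{\left(1 \right)},-57 \right)}} = \frac{1}{-432 + 1 \left(-2 + 1\right)} = \frac{1}{-432 + 1 \left(-1\right)} = \frac{1}{-432 - 1} = \frac{1}{-433} = - \frac{1}{433}$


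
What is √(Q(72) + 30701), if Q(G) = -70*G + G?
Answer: √25733 ≈ 160.42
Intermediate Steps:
Q(G) = -69*G
√(Q(72) + 30701) = √(-69*72 + 30701) = √(-4968 + 30701) = √25733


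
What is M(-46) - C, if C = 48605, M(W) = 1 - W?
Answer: -48558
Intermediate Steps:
M(-46) - C = (1 - 1*(-46)) - 1*48605 = (1 + 46) - 48605 = 47 - 48605 = -48558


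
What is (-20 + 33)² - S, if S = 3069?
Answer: -2900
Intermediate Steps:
(-20 + 33)² - S = (-20 + 33)² - 1*3069 = 13² - 3069 = 169 - 3069 = -2900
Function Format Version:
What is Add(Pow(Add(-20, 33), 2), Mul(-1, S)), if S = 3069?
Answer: -2900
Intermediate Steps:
Add(Pow(Add(-20, 33), 2), Mul(-1, S)) = Add(Pow(Add(-20, 33), 2), Mul(-1, 3069)) = Add(Pow(13, 2), -3069) = Add(169, -3069) = -2900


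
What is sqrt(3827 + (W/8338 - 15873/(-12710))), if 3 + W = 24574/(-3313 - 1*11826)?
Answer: sqrt(615870464321694295575749470)/401092590305 ≈ 61.873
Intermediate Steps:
W = -69991/15139 (W = -3 + 24574/(-3313 - 1*11826) = -3 + 24574/(-3313 - 11826) = -3 + 24574/(-15139) = -3 + 24574*(-1/15139) = -3 - 24574/15139 = -69991/15139 ≈ -4.6232)
sqrt(3827 + (W/8338 - 15873/(-12710))) = sqrt(3827 + (-69991/15139/8338 - 15873/(-12710))) = sqrt(3827 + (-69991/15139*1/8338 - 15873*(-1/12710))) = sqrt(3827 + (-69991/126228982 + 15873/12710)) = sqrt(3827 + 500685761419/401092590305) = sqrt(1535482028858654/401092590305) = sqrt(615870464321694295575749470)/401092590305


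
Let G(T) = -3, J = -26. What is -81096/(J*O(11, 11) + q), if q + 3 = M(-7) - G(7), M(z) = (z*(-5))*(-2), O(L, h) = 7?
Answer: 6758/21 ≈ 321.81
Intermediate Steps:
M(z) = 10*z (M(z) = -5*z*(-2) = 10*z)
q = -70 (q = -3 + (10*(-7) - 1*(-3)) = -3 + (-70 + 3) = -3 - 67 = -70)
-81096/(J*O(11, 11) + q) = -81096/(-26*7 - 70) = -81096/(-182 - 70) = -81096/(-252) = -81096*(-1/252) = 6758/21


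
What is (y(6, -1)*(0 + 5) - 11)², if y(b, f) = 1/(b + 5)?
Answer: 13456/121 ≈ 111.21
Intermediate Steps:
y(b, f) = 1/(5 + b)
(y(6, -1)*(0 + 5) - 11)² = ((0 + 5)/(5 + 6) - 11)² = (5/11 - 11)² = (-116/11)² = 13456/121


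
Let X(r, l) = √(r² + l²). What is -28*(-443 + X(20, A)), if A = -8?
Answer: 12404 - 112*√29 ≈ 11801.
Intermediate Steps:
X(r, l) = √(l² + r²)
-28*(-443 + X(20, A)) = -28*(-443 + √((-8)² + 20²)) = -28*(-443 + √(64 + 400)) = -28*(-443 + √464) = -28*(-443 + 4*√29) = 12404 - 112*√29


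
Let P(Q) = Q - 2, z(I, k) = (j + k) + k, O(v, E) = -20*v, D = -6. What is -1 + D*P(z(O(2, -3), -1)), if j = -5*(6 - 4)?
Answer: 83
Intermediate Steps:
j = -10 (j = -5*2 = -10)
O(v, E) = -20*v
z(I, k) = -10 + 2*k (z(I, k) = (-10 + k) + k = -10 + 2*k)
P(Q) = -2 + Q
-1 + D*P(z(O(2, -3), -1)) = -1 - 6*(-2 + (-10 + 2*(-1))) = -1 - 6*(-2 + (-10 - 2)) = -1 - 6*(-2 - 12) = -1 - 6*(-14) = -1 + 84 = 83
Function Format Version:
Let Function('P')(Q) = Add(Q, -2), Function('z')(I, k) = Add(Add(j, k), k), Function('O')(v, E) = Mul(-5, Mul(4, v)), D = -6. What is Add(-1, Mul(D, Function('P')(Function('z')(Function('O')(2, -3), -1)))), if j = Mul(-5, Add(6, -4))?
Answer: 83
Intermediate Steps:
j = -10 (j = Mul(-5, 2) = -10)
Function('O')(v, E) = Mul(-20, v)
Function('z')(I, k) = Add(-10, Mul(2, k)) (Function('z')(I, k) = Add(Add(-10, k), k) = Add(-10, Mul(2, k)))
Function('P')(Q) = Add(-2, Q)
Add(-1, Mul(D, Function('P')(Function('z')(Function('O')(2, -3), -1)))) = Add(-1, Mul(-6, Add(-2, Add(-10, Mul(2, -1))))) = Add(-1, Mul(-6, Add(-2, Add(-10, -2)))) = Add(-1, Mul(-6, Add(-2, -12))) = Add(-1, Mul(-6, -14)) = Add(-1, 84) = 83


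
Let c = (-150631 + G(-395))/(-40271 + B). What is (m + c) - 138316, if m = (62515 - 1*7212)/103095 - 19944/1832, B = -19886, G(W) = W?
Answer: -6774204340427854/48973512915 ≈ -1.3832e+5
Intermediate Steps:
m = -8425912/814095 (m = (62515 - 7212)*(1/103095) - 19944*1/1832 = 55303*(1/103095) - 2493/229 = 1907/3555 - 2493/229 = -8425912/814095 ≈ -10.350)
c = 151026/60157 (c = (-150631 - 395)/(-40271 - 19886) = -151026/(-60157) = -151026*(-1/60157) = 151026/60157 ≈ 2.5105)
(m + c) - 138316 = (-8425912/814095 + 151026/60157) - 138316 = -383928076714/48973512915 - 138316 = -6774204340427854/48973512915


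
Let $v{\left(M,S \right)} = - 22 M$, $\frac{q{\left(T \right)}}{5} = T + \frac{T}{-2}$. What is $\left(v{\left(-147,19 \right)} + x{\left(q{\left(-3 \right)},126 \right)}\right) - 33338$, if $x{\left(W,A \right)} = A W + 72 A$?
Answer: $-21977$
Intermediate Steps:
$q{\left(T \right)} = \frac{5 T}{2}$ ($q{\left(T \right)} = 5 \left(T + \frac{T}{-2}\right) = 5 \left(T + T \left(- \frac{1}{2}\right)\right) = 5 \left(T - \frac{T}{2}\right) = 5 \frac{T}{2} = \frac{5 T}{2}$)
$x{\left(W,A \right)} = 72 A + A W$
$\left(v{\left(-147,19 \right)} + x{\left(q{\left(-3 \right)},126 \right)}\right) - 33338 = \left(\left(-22\right) \left(-147\right) + 126 \left(72 + \frac{5}{2} \left(-3\right)\right)\right) - 33338 = \left(3234 + 126 \left(72 - \frac{15}{2}\right)\right) - 33338 = \left(3234 + 126 \cdot \frac{129}{2}\right) - 33338 = \left(3234 + 8127\right) - 33338 = 11361 - 33338 = -21977$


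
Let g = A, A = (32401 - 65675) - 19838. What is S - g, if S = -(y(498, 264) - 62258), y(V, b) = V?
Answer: 114872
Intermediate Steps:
A = -53112 (A = -33274 - 19838 = -53112)
g = -53112
S = 61760 (S = -(498 - 62258) = -1*(-61760) = 61760)
S - g = 61760 - 1*(-53112) = 61760 + 53112 = 114872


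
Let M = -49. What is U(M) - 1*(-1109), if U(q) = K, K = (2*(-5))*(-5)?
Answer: 1159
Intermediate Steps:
K = 50 (K = -10*(-5) = 50)
U(q) = 50
U(M) - 1*(-1109) = 50 - 1*(-1109) = 50 + 1109 = 1159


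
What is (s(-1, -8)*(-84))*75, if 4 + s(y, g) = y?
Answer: 31500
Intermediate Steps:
s(y, g) = -4 + y
(s(-1, -8)*(-84))*75 = ((-4 - 1)*(-84))*75 = -5*(-84)*75 = 420*75 = 31500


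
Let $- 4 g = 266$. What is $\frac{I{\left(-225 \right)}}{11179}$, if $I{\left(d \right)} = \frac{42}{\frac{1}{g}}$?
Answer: $- \frac{399}{1597} \approx -0.24984$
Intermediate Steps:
$g = - \frac{133}{2}$ ($g = \left(- \frac{1}{4}\right) 266 = - \frac{133}{2} \approx -66.5$)
$I{\left(d \right)} = -2793$ ($I{\left(d \right)} = \frac{42}{\frac{1}{- \frac{133}{2}}} = \frac{42}{- \frac{2}{133}} = 42 \left(- \frac{133}{2}\right) = -2793$)
$\frac{I{\left(-225 \right)}}{11179} = - \frac{2793}{11179} = \left(-2793\right) \frac{1}{11179} = - \frac{399}{1597}$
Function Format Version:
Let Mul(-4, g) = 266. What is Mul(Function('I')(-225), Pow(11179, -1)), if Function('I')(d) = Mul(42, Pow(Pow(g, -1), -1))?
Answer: Rational(-399, 1597) ≈ -0.24984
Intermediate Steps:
g = Rational(-133, 2) (g = Mul(Rational(-1, 4), 266) = Rational(-133, 2) ≈ -66.500)
Function('I')(d) = -2793 (Function('I')(d) = Mul(42, Pow(Pow(Rational(-133, 2), -1), -1)) = Mul(42, Pow(Rational(-2, 133), -1)) = Mul(42, Rational(-133, 2)) = -2793)
Mul(Function('I')(-225), Pow(11179, -1)) = Mul(-2793, Pow(11179, -1)) = Mul(-2793, Rational(1, 11179)) = Rational(-399, 1597)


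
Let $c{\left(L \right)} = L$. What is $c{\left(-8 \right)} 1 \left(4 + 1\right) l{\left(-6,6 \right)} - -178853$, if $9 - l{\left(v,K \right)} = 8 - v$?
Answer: $179053$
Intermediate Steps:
$l{\left(v,K \right)} = 1 + v$ ($l{\left(v,K \right)} = 9 - \left(8 - v\right) = 9 + \left(-8 + v\right) = 1 + v$)
$c{\left(-8 \right)} 1 \left(4 + 1\right) l{\left(-6,6 \right)} - -178853 = - 8 \cdot 1 \left(4 + 1\right) \left(1 - 6\right) - -178853 = - 8 \cdot 1 \cdot 5 \left(-5\right) + 178853 = \left(-8\right) 5 \left(-5\right) + 178853 = \left(-40\right) \left(-5\right) + 178853 = 200 + 178853 = 179053$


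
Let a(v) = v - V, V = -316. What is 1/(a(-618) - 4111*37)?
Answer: -1/152409 ≈ -6.5613e-6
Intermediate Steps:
a(v) = 316 + v (a(v) = v - 1*(-316) = v + 316 = 316 + v)
1/(a(-618) - 4111*37) = 1/((316 - 618) - 4111*37) = 1/(-302 - 152107) = 1/(-152409) = -1/152409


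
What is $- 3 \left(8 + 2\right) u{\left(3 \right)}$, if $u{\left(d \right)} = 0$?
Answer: $0$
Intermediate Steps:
$- 3 \left(8 + 2\right) u{\left(3 \right)} = - 3 \left(8 + 2\right) 0 = \left(-3\right) 10 \cdot 0 = \left(-30\right) 0 = 0$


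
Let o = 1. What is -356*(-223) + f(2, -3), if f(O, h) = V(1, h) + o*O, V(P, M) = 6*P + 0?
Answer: 79396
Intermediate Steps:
V(P, M) = 6*P
f(O, h) = 6 + O (f(O, h) = 6*1 + 1*O = 6 + O)
-356*(-223) + f(2, -3) = -356*(-223) + (6 + 2) = 79388 + 8 = 79396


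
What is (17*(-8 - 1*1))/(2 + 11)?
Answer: -153/13 ≈ -11.769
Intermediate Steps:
(17*(-8 - 1*1))/(2 + 11) = (17*(-8 - 1))/13 = (17*(-9))*(1/13) = -153*1/13 = -153/13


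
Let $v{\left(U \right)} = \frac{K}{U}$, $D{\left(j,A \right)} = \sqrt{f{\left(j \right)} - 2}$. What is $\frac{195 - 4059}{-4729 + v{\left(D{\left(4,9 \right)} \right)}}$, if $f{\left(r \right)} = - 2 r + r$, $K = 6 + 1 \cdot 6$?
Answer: $\frac{18272856}{22363465} - \frac{7728 i \sqrt{6}}{22363465} \approx 0.81709 - 0.00084645 i$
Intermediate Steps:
$K = 12$ ($K = 6 + 6 = 12$)
$f{\left(r \right)} = - r$
$D{\left(j,A \right)} = \sqrt{-2 - j}$ ($D{\left(j,A \right)} = \sqrt{- j - 2} = \sqrt{-2 - j}$)
$v{\left(U \right)} = \frac{12}{U}$
$\frac{195 - 4059}{-4729 + v{\left(D{\left(4,9 \right)} \right)}} = \frac{195 - 4059}{-4729 + \frac{12}{\sqrt{-2 - 4}}} = - \frac{3864}{-4729 + \frac{12}{\sqrt{-2 - 4}}} = - \frac{3864}{-4729 + \frac{12}{\sqrt{-6}}} = - \frac{3864}{-4729 + \frac{12}{i \sqrt{6}}} = - \frac{3864}{-4729 + 12 \left(- \frac{i \sqrt{6}}{6}\right)} = - \frac{3864}{-4729 - 2 i \sqrt{6}}$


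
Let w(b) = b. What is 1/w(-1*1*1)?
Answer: -1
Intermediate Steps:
1/w(-1*1*1) = 1/(-1*1*1) = 1/(-1*1) = 1/(-1) = -1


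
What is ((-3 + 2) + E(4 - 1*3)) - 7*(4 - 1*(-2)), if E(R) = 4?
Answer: -39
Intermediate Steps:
((-3 + 2) + E(4 - 1*3)) - 7*(4 - 1*(-2)) = ((-3 + 2) + 4) - 7*(4 - 1*(-2)) = (-1 + 4) - 7*(4 + 2) = 3 - 7*6 = 3 - 42 = -39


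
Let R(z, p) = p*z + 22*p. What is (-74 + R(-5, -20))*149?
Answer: -61686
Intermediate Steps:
R(z, p) = 22*p + p*z
(-74 + R(-5, -20))*149 = (-74 - 20*(22 - 5))*149 = (-74 - 20*17)*149 = (-74 - 340)*149 = -414*149 = -61686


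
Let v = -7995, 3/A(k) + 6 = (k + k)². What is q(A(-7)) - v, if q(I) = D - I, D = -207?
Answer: 1479717/190 ≈ 7788.0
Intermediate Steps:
A(k) = 3/(-6 + 4*k²) (A(k) = 3/(-6 + (k + k)²) = 3/(-6 + (2*k)²) = 3/(-6 + 4*k²))
q(I) = -207 - I
q(A(-7)) - v = (-207 - 3/(2*(-3 + 2*(-7)²))) - 1*(-7995) = (-207 - 3/(2*(-3 + 2*49))) + 7995 = (-207 - 3/(2*(-3 + 98))) + 7995 = (-207 - 3/(2*95)) + 7995 = (-207 - 1*3/190) + 7995 = (-207 - 3/190) + 7995 = -39333/190 + 7995 = 1479717/190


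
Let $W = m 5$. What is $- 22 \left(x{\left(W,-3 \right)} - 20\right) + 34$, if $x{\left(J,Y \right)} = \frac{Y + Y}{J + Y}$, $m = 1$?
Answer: $540$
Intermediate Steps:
$W = 5$ ($W = 1 \cdot 5 = 5$)
$x{\left(J,Y \right)} = \frac{2 Y}{J + Y}$
$- 22 \left(x{\left(W,-3 \right)} - 20\right) + 34 = - 22 \left(2 \left(-3\right) \frac{1}{5 - 3} - 20\right) + 34 = - 22 \left(2 \left(-3\right) \frac{1}{2} - 20\right) + 34 = - 22 \left(-3 - 20\right) + 34 = \left(-22\right) \left(-23\right) + 34 = 506 + 34 = 540$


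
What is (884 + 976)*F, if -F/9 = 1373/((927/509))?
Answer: -1299874020/103 ≈ -1.2620e+7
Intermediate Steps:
F = -698857/103 (F = -12357/(927/509) = -12357/(927*(1/509)) = -12357/927/509 = -12357*509/927 = -9*698857/927 = -698857/103 ≈ -6785.0)
(884 + 976)*F = (884 + 976)*(-698857/103) = 1860*(-698857/103) = -1299874020/103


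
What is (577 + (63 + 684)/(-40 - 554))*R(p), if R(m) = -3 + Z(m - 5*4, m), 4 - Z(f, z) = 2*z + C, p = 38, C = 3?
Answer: -493987/11 ≈ -44908.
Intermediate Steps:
Z(f, z) = 1 - 2*z (Z(f, z) = 4 - (2*z + 3) = 4 - (3 + 2*z) = 4 + (-3 - 2*z) = 1 - 2*z)
R(m) = -2 - 2*m (R(m) = -3 + (1 - 2*m) = -2 - 2*m)
(577 + (63 + 684)/(-40 - 554))*R(p) = (577 + (63 + 684)/(-40 - 554))*(-2 - 2*38) = (577 + 747/(-594))*(-2 - 76) = (577 + 747*(-1/594))*(-78) = (577 - 83/66)*(-78) = (37999/66)*(-78) = -493987/11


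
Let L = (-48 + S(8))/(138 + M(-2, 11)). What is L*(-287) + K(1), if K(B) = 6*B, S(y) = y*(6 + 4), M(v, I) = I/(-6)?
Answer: -50202/817 ≈ -61.447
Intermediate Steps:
M(v, I) = -I/6 (M(v, I) = I*(-⅙) = -I/6)
S(y) = 10*y (S(y) = y*10 = 10*y)
L = 192/817 (L = (-48 + 10*8)/(138 - ⅙*11) = (-48 + 80)/(138 - 11/6) = 32/(817/6) = 32*(6/817) = 192/817 ≈ 0.23501)
L*(-287) + K(1) = (192/817)*(-287) + 6*1 = -55104/817 + 6 = -50202/817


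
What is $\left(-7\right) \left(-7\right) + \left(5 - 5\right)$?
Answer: $49$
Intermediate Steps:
$\left(-7\right) \left(-7\right) + \left(5 - 5\right) = 49 + \left(5 - 5\right) = 49 + 0 = 49$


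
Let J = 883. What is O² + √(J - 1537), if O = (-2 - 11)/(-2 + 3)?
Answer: 169 + I*√654 ≈ 169.0 + 25.573*I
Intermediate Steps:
O = -13 (O = -13/1 = -13*1 = -13)
O² + √(J - 1537) = (-13)² + √(883 - 1537) = 169 + √(-654) = 169 + I*√654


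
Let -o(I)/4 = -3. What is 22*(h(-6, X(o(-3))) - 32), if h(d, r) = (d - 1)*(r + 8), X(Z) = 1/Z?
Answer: -11693/6 ≈ -1948.8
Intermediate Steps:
o(I) = 12 (o(I) = -4*(-3) = 12)
h(d, r) = (-1 + d)*(8 + r)
22*(h(-6, X(o(-3))) - 32) = 22*((-8 - 1/12 + 8*(-6) - 6/12) - 32) = 22*((-8 - 1*1/12 - 48 - 6*1/12) - 32) = 22*((-8 - 1/12 - 48 - 1/2) - 32) = 22*(-679/12 - 32) = 22*(-1063/12) = -11693/6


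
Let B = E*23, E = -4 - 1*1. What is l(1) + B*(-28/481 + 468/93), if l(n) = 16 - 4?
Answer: -8350388/14911 ≈ -560.02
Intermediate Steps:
l(n) = 12
E = -5 (E = -4 - 1 = -5)
B = -115 (B = -5*23 = -115)
l(1) + B*(-28/481 + 468/93) = 12 - 115*(-28/481 + 468/93) = 12 - 115*(-28*1/481 + 468*(1/93)) = 12 - 115*(-28/481 + 156/31) = 12 - 115*74168/14911 = 12 - 8529320/14911 = -8350388/14911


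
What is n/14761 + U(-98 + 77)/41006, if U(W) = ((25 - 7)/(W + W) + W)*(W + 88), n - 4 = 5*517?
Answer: 10255236/73052189 ≈ 0.14038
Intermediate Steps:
n = 2589 (n = 4 + 5*517 = 4 + 2585 = 2589)
U(W) = (88 + W)*(W + 9/W) (U(W) = (18/((2*W)) + W)*(88 + W) = (18*(1/(2*W)) + W)*(88 + W) = (9/W + W)*(88 + W) = (W + 9/W)*(88 + W) = (88 + W)*(W + 9/W))
n/14761 + U(-98 + 77)/41006 = 2589/14761 + (9 + (-98 + 77)**2 + 88*(-98 + 77) + 792/(-98 + 77))/41006 = 2589*(1/14761) + (9 + (-21)**2 + 88*(-21) + 792/(-21))*(1/41006) = 2589/14761 + (9 + 441 - 1848 + 792*(-1/21))*(1/41006) = 2589/14761 + (9 + 441 - 1848 - 264/7)*(1/41006) = 2589/14761 - 10050/7*1/41006 = 2589/14761 - 5025/143521 = 10255236/73052189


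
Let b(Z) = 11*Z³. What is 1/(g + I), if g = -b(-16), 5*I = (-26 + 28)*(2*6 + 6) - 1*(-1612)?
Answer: 5/226928 ≈ 2.2033e-5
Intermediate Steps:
I = 1648/5 (I = ((-26 + 28)*(2*6 + 6) - 1*(-1612))/5 = (2*(12 + 6) + 1612)/5 = (2*18 + 1612)/5 = (36 + 1612)/5 = (⅕)*1648 = 1648/5 ≈ 329.60)
g = 45056 (g = -11*(-16)³ = -11*(-4096) = -1*(-45056) = 45056)
1/(g + I) = 1/(45056 + 1648/5) = 1/(226928/5) = 5/226928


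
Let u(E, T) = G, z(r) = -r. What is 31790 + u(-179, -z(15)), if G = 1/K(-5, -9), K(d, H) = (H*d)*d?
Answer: 7152749/225 ≈ 31790.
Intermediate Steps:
K(d, H) = H*d**2
G = -1/225 (G = 1/(-9*(-5)**2) = 1/(-9*25) = 1/(-225) = -1/225 ≈ -0.0044444)
u(E, T) = -1/225
31790 + u(-179, -z(15)) = 31790 - 1/225 = 7152749/225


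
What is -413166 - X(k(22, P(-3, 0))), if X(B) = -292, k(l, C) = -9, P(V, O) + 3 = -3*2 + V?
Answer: -412874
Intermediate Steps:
P(V, O) = -9 + V (P(V, O) = -3 + (-3*2 + V) = -3 + (-6 + V) = -9 + V)
-413166 - X(k(22, P(-3, 0))) = -413166 - 1*(-292) = -413166 + 292 = -412874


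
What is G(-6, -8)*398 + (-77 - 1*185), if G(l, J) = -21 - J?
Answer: -5436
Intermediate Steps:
G(-6, -8)*398 + (-77 - 1*185) = (-21 - 1*(-8))*398 + (-77 - 1*185) = (-21 + 8)*398 + (-77 - 185) = -13*398 - 262 = -5174 - 262 = -5436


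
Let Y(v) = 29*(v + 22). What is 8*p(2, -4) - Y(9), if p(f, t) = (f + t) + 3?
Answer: -891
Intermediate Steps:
p(f, t) = 3 + f + t
Y(v) = 638 + 29*v (Y(v) = 29*(22 + v) = 638 + 29*v)
8*p(2, -4) - Y(9) = 8*(3 + 2 - 4) - (638 + 29*9) = 8*1 - (638 + 261) = 8 - 1*899 = 8 - 899 = -891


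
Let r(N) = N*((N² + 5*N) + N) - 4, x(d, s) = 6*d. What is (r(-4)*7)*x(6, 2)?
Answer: 7056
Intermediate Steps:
r(N) = -4 + N*(N² + 6*N) (r(N) = N*(N² + 6*N) - 4 = -4 + N*(N² + 6*N))
(r(-4)*7)*x(6, 2) = ((-4 + (-4)³ + 6*(-4)²)*7)*(6*6) = ((-4 - 64 + 6*16)*7)*36 = ((-4 - 64 + 96)*7)*36 = (28*7)*36 = 196*36 = 7056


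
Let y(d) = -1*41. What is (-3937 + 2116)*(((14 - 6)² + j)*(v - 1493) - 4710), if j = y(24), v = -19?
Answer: 71904006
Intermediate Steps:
y(d) = -41
j = -41
(-3937 + 2116)*(((14 - 6)² + j)*(v - 1493) - 4710) = (-3937 + 2116)*(((14 - 6)² - 41)*(-19 - 1493) - 4710) = -1821*((8² - 41)*(-1512) - 4710) = -1821*((64 - 41)*(-1512) - 4710) = -1821*(23*(-1512) - 4710) = -1821*(-34776 - 4710) = -1821*(-39486) = 71904006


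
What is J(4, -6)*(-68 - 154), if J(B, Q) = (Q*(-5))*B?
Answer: -26640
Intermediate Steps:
J(B, Q) = -5*B*Q (J(B, Q) = (-5*Q)*B = -5*B*Q)
J(4, -6)*(-68 - 154) = (-5*4*(-6))*(-68 - 154) = 120*(-222) = -26640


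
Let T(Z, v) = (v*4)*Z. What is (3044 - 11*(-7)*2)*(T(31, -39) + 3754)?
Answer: -3460236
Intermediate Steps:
T(Z, v) = 4*Z*v (T(Z, v) = (4*v)*Z = 4*Z*v)
(3044 - 11*(-7)*2)*(T(31, -39) + 3754) = (3044 - 11*(-7)*2)*(4*31*(-39) + 3754) = (3044 + 77*2)*(-4836 + 3754) = (3044 + 154)*(-1082) = 3198*(-1082) = -3460236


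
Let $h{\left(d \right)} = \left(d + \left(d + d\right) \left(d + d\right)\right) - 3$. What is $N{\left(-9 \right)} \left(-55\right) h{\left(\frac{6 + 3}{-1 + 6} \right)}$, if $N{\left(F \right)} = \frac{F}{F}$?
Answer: $- \frac{3234}{5} \approx -646.8$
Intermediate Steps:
$h{\left(d \right)} = -3 + d + 4 d^{2}$ ($h{\left(d \right)} = \left(d + 2 d 2 d\right) - 3 = \left(d + 4 d^{2}\right) - 3 = -3 + d + 4 d^{2}$)
$N{\left(F \right)} = 1$
$N{\left(-9 \right)} \left(-55\right) h{\left(\frac{6 + 3}{-1 + 6} \right)} = 1 \left(-55\right) \left(-3 + \frac{6 + 3}{-1 + 6} + 4 \left(\frac{6 + 3}{-1 + 6}\right)^{2}\right) = - 55 \left(-3 + \frac{9}{5} + 4 \left(\frac{9}{5}\right)^{2}\right) = - 55 \left(-3 + \frac{9}{5} + 4 \cdot \frac{81}{25}\right) = - 55 \left(-3 + \frac{9}{5} + \frac{324}{25}\right) = \left(-55\right) \frac{294}{25} = - \frac{3234}{5}$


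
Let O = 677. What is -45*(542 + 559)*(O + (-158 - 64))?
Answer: -22542975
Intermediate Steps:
-45*(542 + 559)*(O + (-158 - 64)) = -45*(542 + 559)*(677 + (-158 - 64)) = -49545*(677 - 222) = -49545*455 = -45*500955 = -22542975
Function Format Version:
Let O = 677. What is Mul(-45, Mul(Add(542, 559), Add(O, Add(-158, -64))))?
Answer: -22542975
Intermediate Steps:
Mul(-45, Mul(Add(542, 559), Add(O, Add(-158, -64)))) = Mul(-45, Mul(Add(542, 559), Add(677, Add(-158, -64)))) = Mul(-45, Mul(1101, Add(677, -222))) = Mul(-45, Mul(1101, 455)) = Mul(-45, 500955) = -22542975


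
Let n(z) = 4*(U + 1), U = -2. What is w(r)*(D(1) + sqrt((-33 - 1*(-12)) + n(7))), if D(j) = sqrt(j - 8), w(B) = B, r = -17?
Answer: 17*I*(-5 - sqrt(7)) ≈ -129.98*I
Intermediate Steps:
n(z) = -4 (n(z) = 4*(-2 + 1) = 4*(-1) = -4)
D(j) = sqrt(-8 + j)
w(r)*(D(1) + sqrt((-33 - 1*(-12)) + n(7))) = -17*(sqrt(-8 + 1) + sqrt((-33 - 1*(-12)) - 4)) = -17*(sqrt(-7) + sqrt((-33 + 12) - 4)) = -17*(I*sqrt(7) + sqrt(-21 - 4)) = -17*(I*sqrt(7) + sqrt(-25)) = -17*(I*sqrt(7) + 5*I) = -17*(5*I + I*sqrt(7)) = -85*I - 17*I*sqrt(7)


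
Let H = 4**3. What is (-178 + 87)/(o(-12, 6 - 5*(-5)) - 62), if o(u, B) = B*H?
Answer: -91/1922 ≈ -0.047347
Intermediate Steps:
H = 64
o(u, B) = 64*B (o(u, B) = B*64 = 64*B)
(-178 + 87)/(o(-12, 6 - 5*(-5)) - 62) = (-178 + 87)/(64*(6 - 5*(-5)) - 62) = -91/(64*(6 + 25) - 62) = -91/(64*31 - 62) = -91/(1984 - 62) = -91/1922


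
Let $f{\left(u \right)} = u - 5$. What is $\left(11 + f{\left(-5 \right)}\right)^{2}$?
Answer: $1$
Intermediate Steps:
$f{\left(u \right)} = -5 + u$ ($f{\left(u \right)} = u - 5 = -5 + u$)
$\left(11 + f{\left(-5 \right)}\right)^{2} = \left(11 - 10\right)^{2} = 1^{2} = 1$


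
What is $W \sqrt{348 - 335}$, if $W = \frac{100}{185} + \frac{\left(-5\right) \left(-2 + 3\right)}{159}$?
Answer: $\frac{2995 \sqrt{13}}{5883} \approx 1.8356$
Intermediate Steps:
$W = \frac{2995}{5883}$ ($W = 100 \cdot \frac{1}{185} + \left(-5\right) 1 \cdot \frac{1}{159} = \frac{20}{37} - \frac{5}{159} = \frac{2995}{5883} \approx 0.50909$)
$W \sqrt{348 - 335} = \frac{2995 \sqrt{348 - 335}}{5883} = \frac{2995 \sqrt{13}}{5883}$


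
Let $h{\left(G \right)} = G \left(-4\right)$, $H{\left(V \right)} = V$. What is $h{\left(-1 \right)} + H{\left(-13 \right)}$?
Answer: $-9$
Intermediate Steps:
$h{\left(G \right)} = - 4 G$
$h{\left(-1 \right)} + H{\left(-13 \right)} = \left(-4\right) \left(-1\right) - 13 = 4 - 13 = -9$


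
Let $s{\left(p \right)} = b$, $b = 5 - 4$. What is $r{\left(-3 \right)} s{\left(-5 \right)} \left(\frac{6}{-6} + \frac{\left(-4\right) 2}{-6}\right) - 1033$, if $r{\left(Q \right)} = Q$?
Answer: $-1034$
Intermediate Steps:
$b = 1$
$s{\left(p \right)} = 1$
$r{\left(-3 \right)} s{\left(-5 \right)} \left(\frac{6}{-6} + \frac{\left(-4\right) 2}{-6}\right) - 1033 = \left(-3\right) 1 \left(\frac{6}{-6} + \frac{\left(-4\right) 2}{-6}\right) - 1033 = - 3 \left(6 \left(- \frac{1}{6}\right) - - \frac{4}{3}\right) - 1033 = - 3 \left(-1 + \frac{4}{3}\right) - 1033 = \left(-3\right) \frac{1}{3} - 1033 = -1 - 1033 = -1034$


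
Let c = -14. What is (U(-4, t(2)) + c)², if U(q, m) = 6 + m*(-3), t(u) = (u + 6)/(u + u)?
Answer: 196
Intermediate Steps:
t(u) = (6 + u)/(2*u) (t(u) = (6 + u)/((2*u)) = (6 + u)*(1/(2*u)) = (6 + u)/(2*u))
U(q, m) = 6 - 3*m
(U(-4, t(2)) + c)² = ((6 - 3*(6 + 2)/(2*2)) - 14)² = ((6 - 3*8/(2*2)) - 14)² = ((6 - 3*2) - 14)² = ((6 - 6) - 14)² = (0 - 14)² = (-14)² = 196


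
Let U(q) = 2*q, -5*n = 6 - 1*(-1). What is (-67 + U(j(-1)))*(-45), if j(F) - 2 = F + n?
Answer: 3051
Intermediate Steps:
n = -7/5 (n = -(6 - 1*(-1))/5 = -(6 + 1)/5 = -⅕*7 = -7/5 ≈ -1.4000)
j(F) = ⅗ + F (j(F) = 2 + (F - 7/5) = 2 + (-7/5 + F) = ⅗ + F)
(-67 + U(j(-1)))*(-45) = (-67 + 2*(⅗ - 1))*(-45) = (-67 + 2*(-⅖))*(-45) = (-67 - ⅘)*(-45) = -339/5*(-45) = 3051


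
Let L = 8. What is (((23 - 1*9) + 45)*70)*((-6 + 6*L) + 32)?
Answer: 305620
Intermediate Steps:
(((23 - 1*9) + 45)*70)*((-6 + 6*L) + 32) = (((23 - 1*9) + 45)*70)*((-6 + 6*8) + 32) = (((23 - 9) + 45)*70)*((-6 + 48) + 32) = ((14 + 45)*70)*(42 + 32) = (59*70)*74 = 4130*74 = 305620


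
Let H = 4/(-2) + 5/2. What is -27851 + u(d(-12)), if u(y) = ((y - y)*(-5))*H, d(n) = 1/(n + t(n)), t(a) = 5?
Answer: -27851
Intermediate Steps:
H = 1/2 (H = 4*(-1/2) + 5*(1/2) = -2 + 5/2 = 1/2 ≈ 0.50000)
d(n) = 1/(5 + n) (d(n) = 1/(n + 5) = 1/(5 + n))
u(y) = 0 (u(y) = ((y - y)*(-5))*(1/2) = (0*(-5))*(1/2) = 0*(1/2) = 0)
-27851 + u(d(-12)) = -27851 + 0 = -27851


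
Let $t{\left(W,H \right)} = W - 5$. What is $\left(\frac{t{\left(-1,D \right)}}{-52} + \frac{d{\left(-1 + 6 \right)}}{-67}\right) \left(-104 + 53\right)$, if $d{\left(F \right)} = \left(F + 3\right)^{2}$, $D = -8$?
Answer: $\frac{74613}{1742} \approx 42.832$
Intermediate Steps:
$t{\left(W,H \right)} = -5 + W$ ($t{\left(W,H \right)} = W - 5 = -5 + W$)
$d{\left(F \right)} = \left(3 + F\right)^{2}$
$\left(\frac{t{\left(-1,D \right)}}{-52} + \frac{d{\left(-1 + 6 \right)}}{-67}\right) \left(-104 + 53\right) = \left(\frac{-5 - 1}{-52} + \frac{\left(3 + \left(-1 + 6\right)\right)^{2}}{-67}\right) \left(-104 + 53\right) = \left(\left(-6\right) \left(- \frac{1}{52}\right) + \left(3 + 5\right)^{2} \left(- \frac{1}{67}\right)\right) \left(-51\right) = \left(\frac{3}{26} + 8^{2} \left(- \frac{1}{67}\right)\right) \left(-51\right) = \left(\frac{3}{26} + 64 \left(- \frac{1}{67}\right)\right) \left(-51\right) = \left(\frac{3}{26} - \frac{64}{67}\right) \left(-51\right) = \left(- \frac{1463}{1742}\right) \left(-51\right) = \frac{74613}{1742}$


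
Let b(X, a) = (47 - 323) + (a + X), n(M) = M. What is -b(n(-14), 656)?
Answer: -366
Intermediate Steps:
b(X, a) = -276 + X + a (b(X, a) = -276 + (X + a) = -276 + X + a)
-b(n(-14), 656) = -(-276 - 14 + 656) = -1*366 = -366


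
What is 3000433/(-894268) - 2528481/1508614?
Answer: -199636319905/39679565428 ≈ -5.0312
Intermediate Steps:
3000433/(-894268) - 2528481/1508614 = 3000433*(-1/894268) - 2528481*1/1508614 = -3000433/894268 - 2528481/1508614 = -199636319905/39679565428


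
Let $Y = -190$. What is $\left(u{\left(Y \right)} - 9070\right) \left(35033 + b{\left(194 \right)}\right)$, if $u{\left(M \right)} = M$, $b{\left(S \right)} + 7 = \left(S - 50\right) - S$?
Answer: $-323877760$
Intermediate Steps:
$b{\left(S \right)} = -57$ ($b{\left(S \right)} = -7 + \left(\left(S - 50\right) - S\right) = -7 + \left(\left(-50 + S\right) - S\right) = -7 - 50 = -57$)
$\left(u{\left(Y \right)} - 9070\right) \left(35033 + b{\left(194 \right)}\right) = \left(-190 - 9070\right) \left(35033 - 57\right) = \left(-9260\right) 34976 = -323877760$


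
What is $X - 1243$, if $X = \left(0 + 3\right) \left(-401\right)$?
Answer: $-2446$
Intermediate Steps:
$X = -1203$ ($X = 3 \left(-401\right) = -1203$)
$X - 1243 = -1203 - 1243 = -2446$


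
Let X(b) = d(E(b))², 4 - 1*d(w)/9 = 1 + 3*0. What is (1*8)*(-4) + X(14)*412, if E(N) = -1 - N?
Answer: 300316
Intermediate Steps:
d(w) = 27 (d(w) = 36 - 9*(1 + 3*0) = 36 - 9*(1 + 0) = 36 - 9*1 = 36 - 9 = 27)
X(b) = 729 (X(b) = 27² = 729)
(1*8)*(-4) + X(14)*412 = (1*8)*(-4) + 729*412 = 8*(-4) + 300348 = -32 + 300348 = 300316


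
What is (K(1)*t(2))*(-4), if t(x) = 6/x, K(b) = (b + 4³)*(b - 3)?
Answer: 1560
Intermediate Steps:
K(b) = (-3 + b)*(64 + b) (K(b) = (b + 64)*(-3 + b) = (64 + b)*(-3 + b) = (-3 + b)*(64 + b))
(K(1)*t(2))*(-4) = ((-192 + 1² + 61*1)*(6/2))*(-4) = ((-192 + 1 + 61)*(6*(½)))*(-4) = -130*3*(-4) = -390*(-4) = 1560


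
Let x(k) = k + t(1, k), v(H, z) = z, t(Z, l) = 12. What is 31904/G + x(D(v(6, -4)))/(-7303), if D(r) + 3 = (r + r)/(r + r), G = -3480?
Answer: -29128714/3176805 ≈ -9.1692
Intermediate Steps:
D(r) = -2 (D(r) = -3 + (r + r)/(r + r) = -3 + (2*r)/((2*r)) = -3 + (2*r)*(1/(2*r)) = -3 + 1 = -2)
x(k) = 12 + k (x(k) = k + 12 = 12 + k)
31904/G + x(D(v(6, -4)))/(-7303) = 31904/(-3480) + (12 - 2)/(-7303) = 31904*(-1/3480) + 10*(-1/7303) = -3988/435 - 10/7303 = -29128714/3176805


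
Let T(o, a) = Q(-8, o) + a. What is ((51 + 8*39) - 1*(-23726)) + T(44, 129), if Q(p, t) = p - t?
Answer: 24166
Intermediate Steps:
T(o, a) = -8 + a - o (T(o, a) = (-8 - o) + a = -8 + a - o)
((51 + 8*39) - 1*(-23726)) + T(44, 129) = ((51 + 8*39) - 1*(-23726)) + (-8 + 129 - 1*44) = ((51 + 312) + 23726) + (-8 + 129 - 44) = (363 + 23726) + 77 = 24089 + 77 = 24166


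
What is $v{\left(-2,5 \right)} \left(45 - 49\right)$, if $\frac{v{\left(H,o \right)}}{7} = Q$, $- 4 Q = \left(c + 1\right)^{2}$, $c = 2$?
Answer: $63$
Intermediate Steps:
$Q = - \frac{9}{4}$ ($Q = - \frac{\left(2 + 1\right)^{2}}{4} = - \frac{3^{2}}{4} = \left(- \frac{1}{4}\right) 9 = - \frac{9}{4} \approx -2.25$)
$v{\left(H,o \right)} = - \frac{63}{4}$ ($v{\left(H,o \right)} = 7 \left(- \frac{9}{4}\right) = - \frac{63}{4}$)
$v{\left(-2,5 \right)} \left(45 - 49\right) = - \frac{63 \left(45 - 49\right)}{4} = \left(- \frac{63}{4}\right) \left(-4\right) = 63$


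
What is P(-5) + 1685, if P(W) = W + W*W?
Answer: 1705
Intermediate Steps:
P(W) = W + W²
P(-5) + 1685 = -5*(1 - 5) + 1685 = -5*(-4) + 1685 = 20 + 1685 = 1705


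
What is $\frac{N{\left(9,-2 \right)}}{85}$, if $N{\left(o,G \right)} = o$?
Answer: $\frac{9}{85} \approx 0.10588$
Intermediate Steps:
$\frac{N{\left(9,-2 \right)}}{85} = \frac{1}{85} \cdot 9 = \frac{9}{85}$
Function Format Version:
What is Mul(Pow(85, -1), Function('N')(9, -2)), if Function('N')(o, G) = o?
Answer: Rational(9, 85) ≈ 0.10588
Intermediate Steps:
Mul(Pow(85, -1), Function('N')(9, -2)) = Mul(Pow(85, -1), 9) = Mul(Rational(1, 85), 9) = Rational(9, 85)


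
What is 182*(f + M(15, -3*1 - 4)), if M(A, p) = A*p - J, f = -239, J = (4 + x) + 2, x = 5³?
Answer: -86450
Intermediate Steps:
x = 125
J = 131 (J = (4 + 125) + 2 = 129 + 2 = 131)
M(A, p) = -131 + A*p (M(A, p) = A*p - 1*131 = A*p - 131 = -131 + A*p)
182*(f + M(15, -3*1 - 4)) = 182*(-239 + (-131 + 15*(-3*1 - 4))) = 182*(-239 + (-131 + 15*(-3 - 4))) = 182*(-239 + (-131 + 15*(-7))) = 182*(-239 + (-131 - 105)) = 182*(-239 - 236) = 182*(-475) = -86450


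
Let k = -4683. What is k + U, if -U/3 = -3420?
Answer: 5577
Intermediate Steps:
U = 10260 (U = -3*(-3420) = 10260)
k + U = -4683 + 10260 = 5577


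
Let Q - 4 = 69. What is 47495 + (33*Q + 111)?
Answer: 50015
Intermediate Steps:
Q = 73 (Q = 4 + 69 = 73)
47495 + (33*Q + 111) = 47495 + (33*73 + 111) = 47495 + (2409 + 111) = 47495 + 2520 = 50015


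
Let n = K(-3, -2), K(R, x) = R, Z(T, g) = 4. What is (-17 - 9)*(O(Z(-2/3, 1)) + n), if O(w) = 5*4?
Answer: -442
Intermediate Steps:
n = -3
O(w) = 20
(-17 - 9)*(O(Z(-2/3, 1)) + n) = (-17 - 9)*(20 - 3) = -26*17 = -442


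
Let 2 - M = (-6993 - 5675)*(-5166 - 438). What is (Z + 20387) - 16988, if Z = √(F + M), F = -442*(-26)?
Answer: 3399 + I*√70979978 ≈ 3399.0 + 8425.0*I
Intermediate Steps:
F = 11492
M = -70991470 (M = 2 - (-6993 - 5675)*(-5166 - 438) = 2 - (-12668)*(-5604) = 2 - 1*70991472 = 2 - 70991472 = -70991470)
Z = I*√70979978 (Z = √(11492 - 70991470) = √(-70979978) = I*√70979978 ≈ 8425.0*I)
(Z + 20387) - 16988 = (I*√70979978 + 20387) - 16988 = (20387 + I*√70979978) - 16988 = 3399 + I*√70979978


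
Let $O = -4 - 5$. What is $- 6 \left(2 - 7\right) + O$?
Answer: $21$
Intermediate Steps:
$O = -9$ ($O = -4 - 5 = -9$)
$- 6 \left(2 - 7\right) + O = - 6 \left(2 - 7\right) - 9 = \left(-6\right) \left(-5\right) - 9 = 30 - 9 = 21$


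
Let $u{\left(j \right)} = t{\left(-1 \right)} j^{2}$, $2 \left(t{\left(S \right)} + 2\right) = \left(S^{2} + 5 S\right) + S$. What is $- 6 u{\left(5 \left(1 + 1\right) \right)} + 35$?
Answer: $2735$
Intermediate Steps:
$t{\left(S \right)} = -2 + \frac{S^{2}}{2} + 3 S$ ($t{\left(S \right)} = -2 + \frac{\left(S^{2} + 5 S\right) + S}{2} = -2 + \frac{S^{2} + 6 S}{2} = -2 + \left(\frac{S^{2}}{2} + 3 S\right) = -2 + \frac{S^{2}}{2} + 3 S$)
$u{\left(j \right)} = - \frac{9 j^{2}}{2}$ ($u{\left(j \right)} = \left(-2 + \frac{\left(-1\right)^{2}}{2} + 3 \left(-1\right)\right) j^{2} = \left(-2 + \frac{1}{2} \cdot 1 - 3\right) j^{2} = \left(-2 + \frac{1}{2} - 3\right) j^{2} = - \frac{9 j^{2}}{2}$)
$- 6 u{\left(5 \left(1 + 1\right) \right)} + 35 = - 6 \left(- \frac{9 \left(5 \left(1 + 1\right)\right)^{2}}{2}\right) + 35 = - 6 \left(- \frac{9 \left(5 \cdot 2\right)^{2}}{2}\right) + 35 = - 6 \left(- \frac{9 \cdot 10^{2}}{2}\right) + 35 = - 6 \left(\left(- \frac{9}{2}\right) 100\right) + 35 = \left(-6\right) \left(-450\right) + 35 = 2700 + 35 = 2735$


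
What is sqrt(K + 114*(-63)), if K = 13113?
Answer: 3*sqrt(659) ≈ 77.013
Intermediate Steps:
sqrt(K + 114*(-63)) = sqrt(13113 + 114*(-63)) = sqrt(13113 - 7182) = sqrt(5931) = 3*sqrt(659)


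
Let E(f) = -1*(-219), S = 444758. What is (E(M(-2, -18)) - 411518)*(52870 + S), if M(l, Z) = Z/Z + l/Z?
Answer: -204673898772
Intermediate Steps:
M(l, Z) = 1 + l/Z
E(f) = 219
(E(M(-2, -18)) - 411518)*(52870 + S) = (219 - 411518)*(52870 + 444758) = -411299*497628 = -204673898772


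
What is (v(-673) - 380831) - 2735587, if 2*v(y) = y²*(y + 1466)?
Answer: 352939861/2 ≈ 1.7647e+8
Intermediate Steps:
v(y) = y²*(1466 + y)/2 (v(y) = (y²*(y + 1466))/2 = (y²*(1466 + y))/2 = y²*(1466 + y)/2)
(v(-673) - 380831) - 2735587 = ((½)*(-673)²*(1466 - 673) - 380831) - 2735587 = ((½)*452929*793 - 380831) - 2735587 = (359172697/2 - 380831) - 2735587 = 358411035/2 - 2735587 = 352939861/2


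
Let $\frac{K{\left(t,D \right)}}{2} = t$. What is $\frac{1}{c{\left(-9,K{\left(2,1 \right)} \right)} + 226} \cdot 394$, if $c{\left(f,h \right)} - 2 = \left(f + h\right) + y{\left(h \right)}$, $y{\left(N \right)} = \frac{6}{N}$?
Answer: $\frac{788}{449} \approx 1.755$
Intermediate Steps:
$K{\left(t,D \right)} = 2 t$
$c{\left(f,h \right)} = 2 + f + h + \frac{6}{h}$ ($c{\left(f,h \right)} = 2 + \left(\left(f + h\right) + \frac{6}{h}\right) = 2 + \left(f + h + \frac{6}{h}\right) = 2 + f + h + \frac{6}{h}$)
$\frac{1}{c{\left(-9,K{\left(2,1 \right)} \right)} + 226} \cdot 394 = \frac{1}{\left(2 - 9 + 2 \cdot 2 + \frac{6}{2 \cdot 2}\right) + 226} \cdot 394 = \frac{1}{\left(2 - 9 + 4 + \frac{6}{4}\right) + 226} \cdot 394 = \frac{1}{\left(2 - 9 + 4 + 6 \cdot \frac{1}{4}\right) + 226} \cdot 394 = \frac{1}{\left(2 - 9 + 4 + \frac{3}{2}\right) + 226} \cdot 394 = \frac{1}{- \frac{3}{2} + 226} \cdot 394 = \frac{1}{\frac{449}{2}} \cdot 394 = \frac{2}{449} \cdot 394 = \frac{788}{449}$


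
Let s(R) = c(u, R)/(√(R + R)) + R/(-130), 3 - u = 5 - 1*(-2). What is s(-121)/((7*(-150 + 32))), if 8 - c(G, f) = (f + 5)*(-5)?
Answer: -121/107380 - 13*I*√2/413 ≈ -0.0011268 - 0.044515*I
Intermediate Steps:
u = -4 (u = 3 - (5 - 1*(-2)) = 3 - (5 + 2) = 3 - 1*7 = 3 - 7 = -4)
c(G, f) = 33 + 5*f (c(G, f) = 8 - (f + 5)*(-5) = 8 - (5 + f)*(-5) = 8 - (-25 - 5*f) = 8 + (25 + 5*f) = 33 + 5*f)
s(R) = -R/130 + √2*(33 + 5*R)/(2*√R) (s(R) = (33 + 5*R)/(√(R + R)) + R/(-130) = (33 + 5*R)/(√(2*R)) + R*(-1/130) = (33 + 5*R)/((√2*√R)) - R/130 = (33 + 5*R)*(√2/(2*√R)) - R/130 = √2*(33 + 5*R)/(2*√R) - R/130 = -R/130 + √2*(33 + 5*R)/(2*√R))
s(-121)/((7*(-150 + 32))) = ((-(-121)^(3/2) + 65*√2*(33 + 5*(-121)))/(130*√(-121)))/((7*(-150 + 32))) = ((-I/11)*(-(-1331)*I + 65*√2*(33 - 605))/130)/((7*(-118))) = ((-I/11)*(1331*I + 65*√2*(-572))/130)/(-826) = ((-I/11)*(1331*I - 37180*√2)/130)*(-1/826) = ((-I/11)*(-37180*√2 + 1331*I)/130)*(-1/826) = -I*(-37180*√2 + 1331*I)/1430*(-1/826) = I*(-37180*√2 + 1331*I)/1181180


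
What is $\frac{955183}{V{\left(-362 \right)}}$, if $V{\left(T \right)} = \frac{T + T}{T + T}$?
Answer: $955183$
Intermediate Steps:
$V{\left(T \right)} = 1$ ($V{\left(T \right)} = \frac{2 T}{2 T} = 2 T \frac{1}{2 T} = 1$)
$\frac{955183}{V{\left(-362 \right)}} = \frac{955183}{1} = 955183 \cdot 1 = 955183$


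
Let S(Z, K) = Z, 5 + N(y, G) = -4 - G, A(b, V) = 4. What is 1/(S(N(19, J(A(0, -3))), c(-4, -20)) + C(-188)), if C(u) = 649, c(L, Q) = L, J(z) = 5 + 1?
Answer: 1/634 ≈ 0.0015773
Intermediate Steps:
J(z) = 6
N(y, G) = -9 - G (N(y, G) = -5 + (-4 - G) = -9 - G)
1/(S(N(19, J(A(0, -3))), c(-4, -20)) + C(-188)) = 1/((-9 - 1*6) + 649) = 1/((-9 - 6) + 649) = 1/(-15 + 649) = 1/634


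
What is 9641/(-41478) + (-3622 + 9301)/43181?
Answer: -5830789/57776178 ≈ -0.10092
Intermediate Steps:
9641/(-41478) + (-3622 + 9301)/43181 = 9641*(-1/41478) + 5679*(1/43181) = -311/1338 + 5679/43181 = -5830789/57776178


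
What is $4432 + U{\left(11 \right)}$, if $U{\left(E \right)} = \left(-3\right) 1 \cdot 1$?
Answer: $4429$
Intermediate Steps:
$U{\left(E \right)} = -3$ ($U{\left(E \right)} = \left(-3\right) 1 = -3$)
$4432 + U{\left(11 \right)} = 4432 - 3 = 4429$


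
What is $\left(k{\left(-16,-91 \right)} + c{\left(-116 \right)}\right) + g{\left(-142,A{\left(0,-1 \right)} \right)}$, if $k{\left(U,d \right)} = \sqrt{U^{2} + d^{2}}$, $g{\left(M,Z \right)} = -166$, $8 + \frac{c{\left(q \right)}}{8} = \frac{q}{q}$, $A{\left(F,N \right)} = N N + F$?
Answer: $-222 + \sqrt{8537} \approx -129.6$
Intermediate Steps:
$A{\left(F,N \right)} = F + N^{2}$ ($A{\left(F,N \right)} = N^{2} + F = F + N^{2}$)
$c{\left(q \right)} = -56$ ($c{\left(q \right)} = -64 + 8 \frac{q}{q} = -64 + 8 \cdot 1 = -64 + 8 = -56$)
$\left(k{\left(-16,-91 \right)} + c{\left(-116 \right)}\right) + g{\left(-142,A{\left(0,-1 \right)} \right)} = \left(\sqrt{\left(-16\right)^{2} + \left(-91\right)^{2}} - 56\right) - 166 = \left(\sqrt{256 + 8281} - 56\right) - 166 = \left(\sqrt{8537} - 56\right) - 166 = \left(-56 + \sqrt{8537}\right) - 166 = -222 + \sqrt{8537}$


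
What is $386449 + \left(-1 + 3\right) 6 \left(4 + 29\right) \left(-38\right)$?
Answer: $371401$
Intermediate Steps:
$386449 + \left(-1 + 3\right) 6 \left(4 + 29\right) \left(-38\right) = 386449 + 2 \cdot 6 \cdot 33 \left(-38\right) = 386449 + 12 \cdot 33 \left(-38\right) = 386449 + 396 \left(-38\right) = 386449 - 15048 = 371401$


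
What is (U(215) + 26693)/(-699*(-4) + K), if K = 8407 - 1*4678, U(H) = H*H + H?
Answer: 73133/6525 ≈ 11.208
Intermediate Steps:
U(H) = H + H² (U(H) = H² + H = H + H²)
K = 3729 (K = 8407 - 4678 = 3729)
(U(215) + 26693)/(-699*(-4) + K) = (215*(1 + 215) + 26693)/(-699*(-4) + 3729) = (215*216 + 26693)/(2796 + 3729) = (46440 + 26693)/6525 = 73133*(1/6525) = 73133/6525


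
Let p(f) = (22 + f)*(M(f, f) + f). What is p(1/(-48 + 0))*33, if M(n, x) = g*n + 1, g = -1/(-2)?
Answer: 359755/512 ≈ 702.65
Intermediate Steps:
g = 1/2 (g = -1*(-1/2) = 1/2 ≈ 0.50000)
M(n, x) = 1 + n/2 (M(n, x) = n/2 + 1 = 1 + n/2)
p(f) = (1 + 3*f/2)*(22 + f) (p(f) = (22 + f)*((1 + f/2) + f) = (22 + f)*(1 + 3*f/2) = (1 + 3*f/2)*(22 + f))
p(1/(-48 + 0))*33 = (22 + 34/(-48 + 0) + 3*(1/(-48 + 0))**2/2)*33 = (22 + 34/(-48) + 3*(1/(-48))**2/2)*33 = (22 + 34*(-1/48) + 3*(-1/48)**2/2)*33 = (22 - 17/24 + (3/2)*(1/2304))*33 = (22 - 17/24 + 1/1536)*33 = (32705/1536)*33 = 359755/512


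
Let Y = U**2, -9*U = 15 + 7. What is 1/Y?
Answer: 81/484 ≈ 0.16736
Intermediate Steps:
U = -22/9 (U = -(15 + 7)/9 = -1/9*22 = -22/9 ≈ -2.4444)
Y = 484/81 (Y = (-22/9)**2 = 484/81 ≈ 5.9753)
1/Y = 1/(484/81) = 81/484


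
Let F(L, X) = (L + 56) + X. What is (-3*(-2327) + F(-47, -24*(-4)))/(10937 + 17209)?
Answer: 1181/4691 ≈ 0.25176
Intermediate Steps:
F(L, X) = 56 + L + X (F(L, X) = (56 + L) + X = 56 + L + X)
(-3*(-2327) + F(-47, -24*(-4)))/(10937 + 17209) = (-3*(-2327) + (56 - 47 - 24*(-4)))/(10937 + 17209) = (6981 + (56 - 47 + 96))/28146 = (6981 + 105)*(1/28146) = 7086*(1/28146) = 1181/4691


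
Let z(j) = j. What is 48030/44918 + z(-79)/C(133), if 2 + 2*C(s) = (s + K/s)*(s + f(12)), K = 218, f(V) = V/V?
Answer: 28573281827/26942624924 ≈ 1.0605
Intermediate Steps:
f(V) = 1
C(s) = -1 + (1 + s)*(s + 218/s)/2 (C(s) = -1 + ((s + 218/s)*(s + 1))/2 = -1 + ((s + 218/s)*(1 + s))/2 = -1 + ((1 + s)*(s + 218/s))/2 = -1 + (1 + s)*(s + 218/s)/2)
48030/44918 + z(-79)/C(133) = 48030/44918 - 79*266/(218 + 133*(216 + 133 + 133**2)) = 48030*(1/44918) - 79*266/(218 + 133*(216 + 133 + 17689)) = 24015/22459 - 79*266/(218 + 133*18038) = 24015/22459 - 79*266/(218 + 2399054) = 24015/22459 - 79/((1/2)*(1/133)*2399272) = 24015/22459 - 79/1199636/133 = 24015/22459 - 79*133/1199636 = 24015/22459 - 10507/1199636 = 28573281827/26942624924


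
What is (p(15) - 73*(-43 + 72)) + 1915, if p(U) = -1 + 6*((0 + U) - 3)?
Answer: -131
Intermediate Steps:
p(U) = -19 + 6*U (p(U) = -1 + 6*(U - 3) = -1 + 6*(-3 + U) = -1 + (-18 + 6*U) = -19 + 6*U)
(p(15) - 73*(-43 + 72)) + 1915 = ((-19 + 6*15) - 73*(-43 + 72)) + 1915 = ((-19 + 90) - 73*29) + 1915 = (71 - 2117) + 1915 = -2046 + 1915 = -131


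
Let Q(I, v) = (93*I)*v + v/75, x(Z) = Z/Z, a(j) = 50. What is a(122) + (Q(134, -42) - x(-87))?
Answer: -13083889/25 ≈ -5.2336e+5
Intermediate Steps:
x(Z) = 1
Q(I, v) = v/75 + 93*I*v (Q(I, v) = 93*I*v + v*(1/75) = 93*I*v + v/75 = v/75 + 93*I*v)
a(122) + (Q(134, -42) - x(-87)) = 50 + ((1/75)*(-42)*(1 + 6975*134) - 1*1) = 50 + ((1/75)*(-42)*(1 + 934650) - 1) = 50 + ((1/75)*(-42)*934651 - 1) = 50 + (-13085114/25 - 1) = 50 - 13085139/25 = -13083889/25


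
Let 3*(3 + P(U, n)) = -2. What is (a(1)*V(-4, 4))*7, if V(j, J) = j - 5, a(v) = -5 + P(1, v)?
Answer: 546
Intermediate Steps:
P(U, n) = -11/3 (P(U, n) = -3 + (1/3)*(-2) = -3 - 2/3 = -11/3)
a(v) = -26/3 (a(v) = -5 - 11/3 = -26/3)
V(j, J) = -5 + j
(a(1)*V(-4, 4))*7 = -26*(-5 - 4)/3*7 = -26/3*(-9)*7 = 78*7 = 546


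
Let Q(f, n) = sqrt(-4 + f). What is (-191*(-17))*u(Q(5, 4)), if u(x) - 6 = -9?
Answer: -9741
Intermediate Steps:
u(x) = -3 (u(x) = 6 - 9 = -3)
(-191*(-17))*u(Q(5, 4)) = -191*(-17)*(-3) = 3247*(-3) = -9741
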